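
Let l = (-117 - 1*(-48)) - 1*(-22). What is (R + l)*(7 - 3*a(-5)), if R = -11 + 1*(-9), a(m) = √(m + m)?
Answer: -469 + 201*I*√10 ≈ -469.0 + 635.62*I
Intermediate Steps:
a(m) = √2*√m (a(m) = √(2*m) = √2*√m)
l = -47 (l = (-117 + 48) + 22 = -69 + 22 = -47)
R = -20 (R = -11 - 9 = -20)
(R + l)*(7 - 3*a(-5)) = (-20 - 47)*(7 - 3*√2*√(-5)) = -67*(7 - 3*√2*I*√5) = -67*(7 - 3*I*√10) = -469 + 201*I*√10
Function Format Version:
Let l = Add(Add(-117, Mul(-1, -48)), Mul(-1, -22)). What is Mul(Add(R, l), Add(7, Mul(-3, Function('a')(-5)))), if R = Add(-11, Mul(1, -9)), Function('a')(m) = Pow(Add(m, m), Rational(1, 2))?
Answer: Add(-469, Mul(201, I, Pow(10, Rational(1, 2)))) ≈ Add(-469.00, Mul(635.62, I))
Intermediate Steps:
Function('a')(m) = Mul(Pow(2, Rational(1, 2)), Pow(m, Rational(1, 2))) (Function('a')(m) = Pow(Mul(2, m), Rational(1, 2)) = Mul(Pow(2, Rational(1, 2)), Pow(m, Rational(1, 2))))
l = -47 (l = Add(Add(-117, 48), 22) = Add(-69, 22) = -47)
R = -20 (R = Add(-11, -9) = -20)
Mul(Add(R, l), Add(7, Mul(-3, Function('a')(-5)))) = Mul(Add(-20, -47), Add(7, Mul(-3, Mul(Pow(2, Rational(1, 2)), Pow(-5, Rational(1, 2)))))) = Mul(-67, Add(7, Mul(-3, Mul(Pow(2, Rational(1, 2)), Mul(I, Pow(5, Rational(1, 2))))))) = Mul(-67, Add(7, Mul(-3, Mul(I, Pow(10, Rational(1, 2)))))) = Mul(-67, Add(7, Mul(-3, I, Pow(10, Rational(1, 2))))) = Add(-469, Mul(201, I, Pow(10, Rational(1, 2))))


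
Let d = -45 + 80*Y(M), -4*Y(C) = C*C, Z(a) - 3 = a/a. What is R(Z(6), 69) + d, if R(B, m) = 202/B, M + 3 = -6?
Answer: -3229/2 ≈ -1614.5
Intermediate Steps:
M = -9 (M = -3 - 6 = -9)
Z(a) = 4 (Z(a) = 3 + a/a = 3 + 1 = 4)
Y(C) = -C**2/4 (Y(C) = -C*C/4 = -C**2/4)
d = -1665 (d = -45 + 80*(-1/4*(-9)**2) = -45 + 80*(-1/4*81) = -45 + 80*(-81/4) = -45 - 1620 = -1665)
R(Z(6), 69) + d = 202/4 - 1665 = 202*(1/4) - 1665 = 101/2 - 1665 = -3229/2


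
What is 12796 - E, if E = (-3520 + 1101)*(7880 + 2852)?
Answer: 25973504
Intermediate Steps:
E = -25960708 (E = -2419*10732 = -25960708)
12796 - E = 12796 - 1*(-25960708) = 12796 + 25960708 = 25973504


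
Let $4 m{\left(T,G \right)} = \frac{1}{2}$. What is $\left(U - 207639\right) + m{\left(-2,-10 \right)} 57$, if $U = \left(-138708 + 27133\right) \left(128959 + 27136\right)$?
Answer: $- \frac{139332058055}{8} \approx -1.7417 \cdot 10^{10}$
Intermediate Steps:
$m{\left(T,G \right)} = \frac{1}{8}$ ($m{\left(T,G \right)} = \frac{1}{4 \cdot 2} = \frac{1}{4} \cdot \frac{1}{2} = \frac{1}{8}$)
$U = -17416299625$ ($U = \left(-111575\right) 156095 = -17416299625$)
$\left(U - 207639\right) + m{\left(-2,-10 \right)} 57 = \left(-17416299625 - 207639\right) + \frac{1}{8} \cdot 57 = -17416507264 + \frac{57}{8} = - \frac{139332058055}{8}$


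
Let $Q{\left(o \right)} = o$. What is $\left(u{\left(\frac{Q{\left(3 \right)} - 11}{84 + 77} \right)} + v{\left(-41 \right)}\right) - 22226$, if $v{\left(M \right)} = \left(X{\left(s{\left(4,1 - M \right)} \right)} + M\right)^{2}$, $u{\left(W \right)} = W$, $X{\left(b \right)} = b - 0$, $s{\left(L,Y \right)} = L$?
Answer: $- \frac{3357985}{161} \approx -20857.0$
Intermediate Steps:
$X{\left(b \right)} = b$ ($X{\left(b \right)} = b + 0 = b$)
$v{\left(M \right)} = \left(4 + M\right)^{2}$
$\left(u{\left(\frac{Q{\left(3 \right)} - 11}{84 + 77} \right)} + v{\left(-41 \right)}\right) - 22226 = \left(\frac{3 - 11}{84 + 77} + \left(4 - 41\right)^{2}\right) - 22226 = \left(- \frac{8}{161} + \left(-37\right)^{2}\right) - 22226 = \left(\left(-8\right) \frac{1}{161} + 1369\right) - 22226 = \left(- \frac{8}{161} + 1369\right) - 22226 = \frac{220401}{161} - 22226 = - \frac{3357985}{161}$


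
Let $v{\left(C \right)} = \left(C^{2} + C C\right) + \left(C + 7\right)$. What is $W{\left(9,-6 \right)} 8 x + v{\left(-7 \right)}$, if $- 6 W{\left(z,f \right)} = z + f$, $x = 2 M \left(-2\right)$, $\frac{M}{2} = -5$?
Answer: $-62$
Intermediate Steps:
$M = -10$ ($M = 2 \left(-5\right) = -10$)
$x = 40$ ($x = 2 \left(-10\right) \left(-2\right) = \left(-20\right) \left(-2\right) = 40$)
$v{\left(C \right)} = 7 + C + 2 C^{2}$ ($v{\left(C \right)} = \left(C^{2} + C^{2}\right) + \left(7 + C\right) = 2 C^{2} + \left(7 + C\right) = 7 + C + 2 C^{2}$)
$W{\left(z,f \right)} = - \frac{f}{6} - \frac{z}{6}$ ($W{\left(z,f \right)} = - \frac{z + f}{6} = - \frac{f + z}{6} = - \frac{f}{6} - \frac{z}{6}$)
$W{\left(9,-6 \right)} 8 x + v{\left(-7 \right)} = \left(\left(- \frac{1}{6}\right) \left(-6\right) - \frac{3}{2}\right) 8 \cdot 40 + \left(7 - 7 + 2 \left(-7\right)^{2}\right) = \left(1 - \frac{3}{2}\right) 320 + \left(7 - 7 + 2 \cdot 49\right) = \left(- \frac{1}{2}\right) 320 + \left(7 - 7 + 98\right) = -160 + 98 = -62$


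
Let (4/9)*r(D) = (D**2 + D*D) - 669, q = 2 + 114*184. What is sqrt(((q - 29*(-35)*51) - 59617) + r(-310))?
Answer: sqrt(1776283)/2 ≈ 666.39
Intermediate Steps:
q = 20978 (q = 2 + 20976 = 20978)
r(D) = -6021/4 + 9*D**2/2 (r(D) = 9*((D**2 + D*D) - 669)/4 = 9*((D**2 + D**2) - 669)/4 = 9*(2*D**2 - 669)/4 = 9*(-669 + 2*D**2)/4 = -6021/4 + 9*D**2/2)
sqrt(((q - 29*(-35)*51) - 59617) + r(-310)) = sqrt(((20978 - 29*(-35)*51) - 59617) + (-6021/4 + (9/2)*(-310)**2)) = sqrt(((20978 + 1015*51) - 59617) + (-6021/4 + (9/2)*96100)) = sqrt(((20978 + 51765) - 59617) + (-6021/4 + 432450)) = sqrt((72743 - 59617) + 1723779/4) = sqrt(13126 + 1723779/4) = sqrt(1776283/4) = sqrt(1776283)/2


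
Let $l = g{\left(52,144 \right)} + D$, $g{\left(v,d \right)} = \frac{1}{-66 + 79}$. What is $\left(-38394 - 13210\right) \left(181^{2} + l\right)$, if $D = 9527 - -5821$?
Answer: $- \frac{32274070472}{13} \approx -2.4826 \cdot 10^{9}$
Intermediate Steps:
$g{\left(v,d \right)} = \frac{1}{13}$
$D = 15348$ ($D = 9527 + 5821 = 15348$)
$l = \frac{199525}{13}$ ($l = \frac{1}{13} + 15348 = \frac{199525}{13} \approx 15348.0$)
$\left(-38394 - 13210\right) \left(181^{2} + l\right) = \left(-38394 - 13210\right) \left(181^{2} + \frac{199525}{13}\right) = - 51604 \left(32761 + \frac{199525}{13}\right) = \left(-51604\right) \frac{625418}{13} = - \frac{32274070472}{13}$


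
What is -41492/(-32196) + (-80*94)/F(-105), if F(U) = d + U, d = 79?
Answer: 30399089/104637 ≈ 290.52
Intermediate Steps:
F(U) = 79 + U
-41492/(-32196) + (-80*94)/F(-105) = -41492/(-32196) + (-80*94)/(79 - 105) = -41492*(-1/32196) - 7520/(-26) = 10373/8049 - 7520*(-1/26) = 10373/8049 + 3760/13 = 30399089/104637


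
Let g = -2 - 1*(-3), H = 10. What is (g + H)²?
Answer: 121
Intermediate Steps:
g = 1 (g = -2 + 3 = 1)
(g + H)² = (1 + 10)² = 11² = 121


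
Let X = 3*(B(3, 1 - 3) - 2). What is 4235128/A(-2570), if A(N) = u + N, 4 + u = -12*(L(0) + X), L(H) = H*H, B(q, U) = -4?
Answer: -2117564/1179 ≈ -1796.1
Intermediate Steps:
X = -18 (X = 3*(-4 - 2) = 3*(-6) = -18)
L(H) = H²
u = 212 (u = -4 - 12*(0² - 18) = -4 - 12*(0 - 18) = -4 - 12*(-18) = -4 + 216 = 212)
A(N) = 212 + N
4235128/A(-2570) = 4235128/(212 - 2570) = 4235128/(-2358) = 4235128*(-1/2358) = -2117564/1179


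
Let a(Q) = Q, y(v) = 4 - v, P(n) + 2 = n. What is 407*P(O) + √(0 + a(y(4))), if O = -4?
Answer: -2442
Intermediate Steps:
P(n) = -2 + n
407*P(O) + √(0 + a(y(4))) = 407*(-2 - 4) + √(0 + (4 - 1*4)) = 407*(-6) + √(0 + (4 - 4)) = -2442 + √(0 + 0) = -2442 + √0 = -2442 + 0 = -2442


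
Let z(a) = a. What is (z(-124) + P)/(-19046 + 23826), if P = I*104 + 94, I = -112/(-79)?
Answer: 4639/188810 ≈ 0.024570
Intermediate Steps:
I = 112/79 (I = -112*(-1/79) = 112/79 ≈ 1.4177)
P = 19074/79 (P = (112/79)*104 + 94 = 11648/79 + 94 = 19074/79 ≈ 241.44)
(z(-124) + P)/(-19046 + 23826) = (-124 + 19074/79)/(-19046 + 23826) = (9278/79)/4780 = (9278/79)*(1/4780) = 4639/188810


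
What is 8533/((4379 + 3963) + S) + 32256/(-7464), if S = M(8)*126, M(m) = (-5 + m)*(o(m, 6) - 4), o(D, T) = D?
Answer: -10590013/3064594 ≈ -3.4556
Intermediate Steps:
M(m) = (-5 + m)*(-4 + m) (M(m) = (-5 + m)*(m - 4) = (-5 + m)*(-4 + m))
S = 1512 (S = (20 + 8² - 9*8)*126 = (20 + 64 - 72)*126 = 12*126 = 1512)
8533/((4379 + 3963) + S) + 32256/(-7464) = 8533/((4379 + 3963) + 1512) + 32256/(-7464) = 8533/(8342 + 1512) + 32256*(-1/7464) = 8533/9854 - 1344/311 = -10590013/3064594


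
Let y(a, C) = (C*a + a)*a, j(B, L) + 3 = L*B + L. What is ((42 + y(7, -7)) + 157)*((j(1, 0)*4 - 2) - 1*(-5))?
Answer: 855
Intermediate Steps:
j(B, L) = -3 + L + B*L (j(B, L) = -3 + (L*B + L) = -3 + (B*L + L) = -3 + (L + B*L) = -3 + L + B*L)
y(a, C) = a*(a + C*a) (y(a, C) = (a + C*a)*a = a*(a + C*a))
((42 + y(7, -7)) + 157)*((j(1, 0)*4 - 2) - 1*(-5)) = ((42 + 7²*(1 - 7)) + 157)*(((-3 + 0 + 1*0)*4 - 2) - 1*(-5)) = ((42 + 49*(-6)) + 157)*(((-3 + 0 + 0)*4 - 2) + 5) = ((42 - 294) + 157)*((-3*4 - 2) + 5) = (-252 + 157)*((-12 - 2) + 5) = -95*(-14 + 5) = -95*(-9) = 855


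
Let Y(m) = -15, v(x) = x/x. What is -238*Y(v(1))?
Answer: 3570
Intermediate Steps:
v(x) = 1
-238*Y(v(1)) = -238*(-15) = 3570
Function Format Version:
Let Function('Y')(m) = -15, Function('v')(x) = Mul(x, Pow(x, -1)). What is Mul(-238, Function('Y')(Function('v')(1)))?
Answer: 3570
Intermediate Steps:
Function('v')(x) = 1
Mul(-238, Function('Y')(Function('v')(1))) = Mul(-238, -15) = 3570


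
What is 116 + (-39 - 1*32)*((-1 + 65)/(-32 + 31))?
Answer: 4660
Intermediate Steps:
116 + (-39 - 1*32)*((-1 + 65)/(-32 + 31)) = 116 + (-39 - 32)*(64/(-1)) = 116 - 4544*(-1) = 116 - 71*(-64) = 116 + 4544 = 4660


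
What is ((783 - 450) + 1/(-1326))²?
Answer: 194972584249/1758276 ≈ 1.1089e+5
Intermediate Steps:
((783 - 450) + 1/(-1326))² = (333 - 1/1326)² = (441557/1326)² = 194972584249/1758276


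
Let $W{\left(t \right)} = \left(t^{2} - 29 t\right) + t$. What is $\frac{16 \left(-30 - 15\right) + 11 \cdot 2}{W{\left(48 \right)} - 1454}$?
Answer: $\frac{349}{247} \approx 1.413$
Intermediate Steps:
$W{\left(t \right)} = t^{2} - 28 t$
$\frac{16 \left(-30 - 15\right) + 11 \cdot 2}{W{\left(48 \right)} - 1454} = \frac{16 \left(-30 - 15\right) + 11 \cdot 2}{48 \left(-28 + 48\right) - 1454} = \frac{16 \left(-45\right) + 22}{48 \cdot 20 - 1454} = \frac{-720 + 22}{960 - 1454} = - \frac{698}{-494} = \left(-698\right) \left(- \frac{1}{494}\right) = \frac{349}{247}$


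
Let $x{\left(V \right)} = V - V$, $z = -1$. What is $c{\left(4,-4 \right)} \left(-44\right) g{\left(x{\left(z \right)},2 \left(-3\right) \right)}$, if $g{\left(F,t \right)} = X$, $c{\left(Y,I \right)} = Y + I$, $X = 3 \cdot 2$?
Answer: $0$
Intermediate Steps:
$x{\left(V \right)} = 0$
$X = 6$
$c{\left(Y,I \right)} = I + Y$
$g{\left(F,t \right)} = 6$
$c{\left(4,-4 \right)} \left(-44\right) g{\left(x{\left(z \right)},2 \left(-3\right) \right)} = \left(-4 + 4\right) \left(-44\right) 6 = 0 \left(-44\right) 6 = 0 \cdot 6 = 0$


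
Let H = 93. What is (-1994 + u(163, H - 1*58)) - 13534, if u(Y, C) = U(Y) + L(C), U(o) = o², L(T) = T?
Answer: 11076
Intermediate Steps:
u(Y, C) = C + Y² (u(Y, C) = Y² + C = C + Y²)
(-1994 + u(163, H - 1*58)) - 13534 = (-1994 + ((93 - 1*58) + 163²)) - 13534 = (-1994 + ((93 - 58) + 26569)) - 13534 = (-1994 + (35 + 26569)) - 13534 = (-1994 + 26604) - 13534 = 24610 - 13534 = 11076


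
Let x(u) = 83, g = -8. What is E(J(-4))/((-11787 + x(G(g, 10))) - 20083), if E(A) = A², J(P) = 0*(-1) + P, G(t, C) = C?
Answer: -16/31787 ≈ -0.00050335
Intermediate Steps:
J(P) = P (J(P) = 0 + P = P)
E(J(-4))/((-11787 + x(G(g, 10))) - 20083) = (-4)²/((-11787 + 83) - 20083) = 16/(-11704 - 20083) = 16/(-31787) = 16*(-1/31787) = -16/31787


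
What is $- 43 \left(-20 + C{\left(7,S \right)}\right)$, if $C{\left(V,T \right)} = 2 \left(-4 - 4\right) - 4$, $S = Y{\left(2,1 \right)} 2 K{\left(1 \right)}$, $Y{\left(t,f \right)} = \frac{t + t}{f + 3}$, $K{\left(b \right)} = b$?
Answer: $1720$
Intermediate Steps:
$Y{\left(t,f \right)} = \frac{2 t}{3 + f}$
$S = 2$ ($S = 2 \cdot 2 \frac{1}{3 + 1} \cdot 2 \cdot 1 = 2 \cdot 2 \cdot \frac{1}{4} \cdot 2 \cdot 1 = 1 \cdot 2 \cdot 1 = 2 \cdot 1 = 2$)
$C{\left(V,T \right)} = -20$ ($C{\left(V,T \right)} = 2 \left(-4 - 4\right) - 4 = 2 \left(-8\right) - 4 = -16 - 4 = -20$)
$- 43 \left(-20 + C{\left(7,S \right)}\right) = - 43 \left(-20 - 20\right) = \left(-43\right) \left(-40\right) = 1720$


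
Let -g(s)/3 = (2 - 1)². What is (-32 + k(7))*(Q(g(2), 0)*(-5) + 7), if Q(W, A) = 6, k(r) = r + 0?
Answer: 575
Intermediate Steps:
g(s) = -3 (g(s) = -3*(2 - 1)² = -3*1² = -3*1 = -3)
k(r) = r
(-32 + k(7))*(Q(g(2), 0)*(-5) + 7) = (-32 + 7)*(6*(-5) + 7) = -25*(-30 + 7) = -25*(-23) = 575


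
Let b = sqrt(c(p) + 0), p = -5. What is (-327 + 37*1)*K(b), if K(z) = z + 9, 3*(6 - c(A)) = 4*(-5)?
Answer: -2610 - 290*sqrt(114)/3 ≈ -3642.1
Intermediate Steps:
c(A) = 38/3 (c(A) = 6 - 4*(-5)/3 = 6 - 1/3*(-20) = 6 + 20/3 = 38/3)
b = sqrt(114)/3 (b = sqrt(38/3 + 0) = sqrt(38/3) = sqrt(114)/3 ≈ 3.5590)
K(z) = 9 + z
(-327 + 37*1)*K(b) = (-327 + 37*1)*(9 + sqrt(114)/3) = (-327 + 37)*(9 + sqrt(114)/3) = -290*(9 + sqrt(114)/3) = -2610 - 290*sqrt(114)/3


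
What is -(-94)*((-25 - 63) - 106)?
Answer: -18236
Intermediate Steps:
-(-94)*((-25 - 63) - 106) = -(-94)*(-88 - 106) = -(-94)*(-194) = -1*18236 = -18236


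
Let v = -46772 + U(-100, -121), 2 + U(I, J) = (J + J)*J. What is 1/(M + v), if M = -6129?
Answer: -1/23621 ≈ -4.2335e-5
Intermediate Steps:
U(I, J) = -2 + 2*J² (U(I, J) = -2 + (J + J)*J = -2 + (2*J)*J = -2 + 2*J²)
v = -17492 (v = -46772 + (-2 + 2*(-121)²) = -46772 + (-2 + 2*14641) = -46772 + (-2 + 29282) = -46772 + 29280 = -17492)
1/(M + v) = 1/(-6129 - 17492) = 1/(-23621) = -1/23621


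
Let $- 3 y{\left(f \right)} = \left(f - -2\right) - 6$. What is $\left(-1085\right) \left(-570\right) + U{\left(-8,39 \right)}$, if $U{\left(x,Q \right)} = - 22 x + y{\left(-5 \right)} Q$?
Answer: $618743$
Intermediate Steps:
$y{\left(f \right)} = \frac{4}{3} - \frac{f}{3}$ ($y{\left(f \right)} = - \frac{\left(f - -2\right) - 6}{3} = - \frac{\left(f + 2\right) - 6}{3} = - \frac{\left(2 + f\right) - 6}{3} = - \frac{-4 + f}{3} = \frac{4}{3} - \frac{f}{3}$)
$U{\left(x,Q \right)} = - 22 x + 3 Q$ ($U{\left(x,Q \right)} = - 22 x + \left(\frac{4}{3} - - \frac{5}{3}\right) Q = - 22 x + \left(\frac{4}{3} + \frac{5}{3}\right) Q = - 22 x + 3 Q$)
$\left(-1085\right) \left(-570\right) + U{\left(-8,39 \right)} = \left(-1085\right) \left(-570\right) + \left(\left(-22\right) \left(-8\right) + 3 \cdot 39\right) = 618450 + \left(176 + 117\right) = 618450 + 293 = 618743$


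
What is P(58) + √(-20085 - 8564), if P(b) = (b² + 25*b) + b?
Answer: 4872 + I*√28649 ≈ 4872.0 + 169.26*I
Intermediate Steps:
P(b) = b² + 26*b
P(58) + √(-20085 - 8564) = 58*(26 + 58) + √(-20085 - 8564) = 58*84 + √(-28649) = 4872 + I*√28649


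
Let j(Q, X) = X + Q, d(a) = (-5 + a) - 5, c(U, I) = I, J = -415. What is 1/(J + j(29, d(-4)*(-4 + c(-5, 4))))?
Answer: -1/386 ≈ -0.0025907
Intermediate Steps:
d(a) = -10 + a
j(Q, X) = Q + X
1/(J + j(29, d(-4)*(-4 + c(-5, 4)))) = 1/(-415 + (29 + (-10 - 4)*(-4 + 4))) = 1/(-415 + (29 - 14*0)) = 1/(-415 + (29 + 0)) = 1/(-415 + 29) = 1/(-386) = -1/386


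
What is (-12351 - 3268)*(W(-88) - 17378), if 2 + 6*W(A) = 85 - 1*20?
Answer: 542525965/2 ≈ 2.7126e+8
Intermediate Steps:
W(A) = 21/2 (W(A) = -⅓ + (85 - 1*20)/6 = -⅓ + (85 - 20)/6 = -⅓ + (⅙)*65 = -⅓ + 65/6 = 21/2)
(-12351 - 3268)*(W(-88) - 17378) = (-12351 - 3268)*(21/2 - 17378) = -15619*(-34735/2) = 542525965/2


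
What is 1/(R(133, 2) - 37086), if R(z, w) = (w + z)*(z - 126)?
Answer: -1/36141 ≈ -2.7669e-5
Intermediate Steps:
R(z, w) = (-126 + z)*(w + z) (R(z, w) = (w + z)*(-126 + z) = (-126 + z)*(w + z))
1/(R(133, 2) - 37086) = 1/((133² - 126*2 - 126*133 + 2*133) - 37086) = 1/((17689 - 252 - 16758 + 266) - 37086) = 1/(945 - 37086) = 1/(-36141) = -1/36141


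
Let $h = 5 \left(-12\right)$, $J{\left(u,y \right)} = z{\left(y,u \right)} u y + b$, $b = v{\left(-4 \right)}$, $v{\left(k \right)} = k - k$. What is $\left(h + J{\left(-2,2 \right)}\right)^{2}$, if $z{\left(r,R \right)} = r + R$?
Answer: $3600$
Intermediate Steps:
$v{\left(k \right)} = 0$
$b = 0$
$z{\left(r,R \right)} = R + r$
$J{\left(u,y \right)} = u y \left(u + y\right)$ ($J{\left(u,y \right)} = \left(u + y\right) u y + 0 = u \left(u + y\right) y + 0 = u y \left(u + y\right) + 0 = u y \left(u + y\right)$)
$h = -60$
$\left(h + J{\left(-2,2 \right)}\right)^{2} = \left(-60 - 4 \left(-2 + 2\right)\right)^{2} = \left(-60 - 4 \cdot 0\right)^{2} = \left(-60 + 0\right)^{2} = \left(-60\right)^{2} = 3600$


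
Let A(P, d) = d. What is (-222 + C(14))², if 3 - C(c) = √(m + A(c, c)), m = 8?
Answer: (219 + √22)² ≈ 50037.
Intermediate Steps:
C(c) = 3 - √(8 + c)
(-222 + C(14))² = (-222 + (3 - √(8 + 14)))² = (-222 + (3 - √22))² = (-219 - √22)²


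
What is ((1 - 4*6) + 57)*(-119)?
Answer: -4046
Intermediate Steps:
((1 - 4*6) + 57)*(-119) = ((1 - 24) + 57)*(-119) = (-23 + 57)*(-119) = 34*(-119) = -4046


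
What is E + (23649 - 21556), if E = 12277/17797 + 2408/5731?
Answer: 213587927114/101994607 ≈ 2094.1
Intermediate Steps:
E = 113214663/101994607 (E = 12277*(1/17797) + 2408*(1/5731) = 12277/17797 + 2408/5731 = 113214663/101994607 ≈ 1.1100)
E + (23649 - 21556) = 113214663/101994607 + (23649 - 21556) = 113214663/101994607 + 2093 = 213587927114/101994607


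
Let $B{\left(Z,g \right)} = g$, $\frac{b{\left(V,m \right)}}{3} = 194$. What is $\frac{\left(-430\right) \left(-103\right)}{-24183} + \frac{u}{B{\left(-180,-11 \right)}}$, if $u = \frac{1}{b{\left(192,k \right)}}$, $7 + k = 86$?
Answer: $- \frac{94522921}{51606522} \approx -1.8316$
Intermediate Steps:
$k = 79$ ($k = -7 + 86 = 79$)
$b{\left(V,m \right)} = 582$ ($b{\left(V,m \right)} = 3 \cdot 194 = 582$)
$u = \frac{1}{582} \approx 0.0017182$
$\frac{\left(-430\right) \left(-103\right)}{-24183} + \frac{u}{B{\left(-180,-11 \right)}} = \frac{\left(-430\right) \left(-103\right)}{-24183} + \frac{1}{582 \left(-11\right)} = 44290 \left(- \frac{1}{24183}\right) + \frac{1}{582} \left(- \frac{1}{11}\right) = - \frac{44290}{24183} - \frac{1}{6402} = - \frac{94522921}{51606522}$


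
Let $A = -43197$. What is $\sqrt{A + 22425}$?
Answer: $6 i \sqrt{577} \approx 144.13 i$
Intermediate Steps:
$\sqrt{A + 22425} = \sqrt{-43197 + 22425} = \sqrt{-20772} = 6 i \sqrt{577}$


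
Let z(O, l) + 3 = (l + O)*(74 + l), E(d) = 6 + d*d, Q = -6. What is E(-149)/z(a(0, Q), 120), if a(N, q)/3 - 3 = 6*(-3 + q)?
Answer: -22207/6405 ≈ -3.4671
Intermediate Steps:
E(d) = 6 + d²
a(N, q) = -45 + 18*q (a(N, q) = 9 + 3*(6*(-3 + q)) = 9 + 3*(-18 + 6*q) = 9 + (-54 + 18*q) = -45 + 18*q)
z(O, l) = -3 + (74 + l)*(O + l) (z(O, l) = -3 + (l + O)*(74 + l) = -3 + (O + l)*(74 + l) = -3 + (74 + l)*(O + l))
E(-149)/z(a(0, Q), 120) = (6 + (-149)²)/(-3 + 120² + 74*(-45 + 18*(-6)) + 74*120 + (-45 + 18*(-6))*120) = (6 + 22201)/(-3 + 14400 + 74*(-45 - 108) + 8880 + (-45 - 108)*120) = 22207/(-3 + 14400 + 74*(-153) + 8880 - 153*120) = 22207/(-3 + 14400 - 11322 + 8880 - 18360) = 22207/(-6405) = 22207*(-1/6405) = -22207/6405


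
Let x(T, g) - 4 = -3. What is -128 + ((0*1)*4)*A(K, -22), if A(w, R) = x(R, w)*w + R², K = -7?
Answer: -128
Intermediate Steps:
x(T, g) = 1 (x(T, g) = 4 - 3 = 1)
A(w, R) = w + R² (A(w, R) = 1*w + R² = w + R²)
-128 + ((0*1)*4)*A(K, -22) = -128 + ((0*1)*4)*(-7 + (-22)²) = -128 + (0*4)*(-7 + 484) = -128 + 0*477 = -128 + 0 = -128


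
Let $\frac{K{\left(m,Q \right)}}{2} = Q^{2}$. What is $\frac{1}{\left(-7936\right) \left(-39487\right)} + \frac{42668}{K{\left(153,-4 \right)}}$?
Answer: $\frac{417838166369}{313368832} \approx 1333.4$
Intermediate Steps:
$K{\left(m,Q \right)} = 2 Q^{2}$
$\frac{1}{\left(-7936\right) \left(-39487\right)} + \frac{42668}{K{\left(153,-4 \right)}} = \frac{1}{\left(-7936\right) \left(-39487\right)} + \frac{42668}{2 \left(-4\right)^{2}} = \left(- \frac{1}{7936}\right) \left(- \frac{1}{39487}\right) + \frac{42668}{2 \cdot 16} = \frac{1}{313368832} + \frac{42668}{32} = \frac{1}{313368832} + 42668 \cdot \frac{1}{32} = \frac{1}{313368832} + \frac{10667}{8} = \frac{417838166369}{313368832}$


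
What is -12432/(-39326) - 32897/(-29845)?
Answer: 118910033/83834605 ≈ 1.4184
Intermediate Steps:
-12432/(-39326) - 32897/(-29845) = -12432*(-1/39326) - 32897*(-1/29845) = 888/2809 + 32897/29845 = 118910033/83834605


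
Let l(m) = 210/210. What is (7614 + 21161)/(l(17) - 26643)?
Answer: -28775/26642 ≈ -1.0801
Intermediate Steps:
l(m) = 1 (l(m) = 210*(1/210) = 1)
(7614 + 21161)/(l(17) - 26643) = (7614 + 21161)/(1 - 26643) = 28775/(-26642) = 28775*(-1/26642) = -28775/26642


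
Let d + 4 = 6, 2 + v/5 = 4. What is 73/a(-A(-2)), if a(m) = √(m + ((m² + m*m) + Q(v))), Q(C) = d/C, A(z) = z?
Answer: 73*√255/51 ≈ 22.857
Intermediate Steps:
v = 10 (v = -10 + 5*4 = -10 + 20 = 10)
d = 2 (d = -4 + 6 = 2)
Q(C) = 2/C
a(m) = √(⅕ + m + 2*m²) (a(m) = √(m + ((m² + m*m) + 2/10)) = √(m + ((m² + m²) + 2*(⅒))) = √(m + (2*m² + ⅕)) = √(m + (⅕ + 2*m²)) = √(⅕ + m + 2*m²))
73/a(-A(-2)) = 73/((√(5 + 25*(-1*(-2)) + 50*(-1*(-2))²)/5)) = 73/((√(5 + 25*2 + 50*2²)/5)) = 73/((√(5 + 50 + 50*4)/5)) = 73/((√(5 + 50 + 200)/5)) = 73/((√255/5)) = 73*(√255/51) = 73*√255/51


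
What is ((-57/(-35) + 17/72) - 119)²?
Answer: 87131822761/6350400 ≈ 13721.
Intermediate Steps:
((-57/(-35) + 17/72) - 119)² = ((-57*(-1/35) + 17*(1/72)) - 119)² = ((57/35 + 17/72) - 119)² = (4699/2520 - 119)² = (-295181/2520)² = 87131822761/6350400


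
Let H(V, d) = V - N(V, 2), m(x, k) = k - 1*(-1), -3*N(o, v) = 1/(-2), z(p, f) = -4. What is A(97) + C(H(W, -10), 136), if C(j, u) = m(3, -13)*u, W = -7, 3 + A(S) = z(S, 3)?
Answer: -1639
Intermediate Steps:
A(S) = -7 (A(S) = -3 - 4 = -7)
N(o, v) = ⅙ (N(o, v) = -⅓/(-2) = -⅓*(-½) = ⅙)
m(x, k) = 1 + k (m(x, k) = k + 1 = 1 + k)
H(V, d) = -⅙ + V (H(V, d) = V - 1*⅙ = V - ⅙ = -⅙ + V)
C(j, u) = -12*u (C(j, u) = (1 - 13)*u = -12*u)
A(97) + C(H(W, -10), 136) = -7 - 12*136 = -7 - 1632 = -1639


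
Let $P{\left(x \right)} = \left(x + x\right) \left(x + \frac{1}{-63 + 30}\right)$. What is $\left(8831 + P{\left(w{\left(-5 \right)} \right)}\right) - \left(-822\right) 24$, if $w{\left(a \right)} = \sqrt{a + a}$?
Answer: $28539 - \frac{2 i \sqrt{10}}{33} \approx 28539.0 - 0.19165 i$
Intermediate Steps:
$w{\left(a \right)} = \sqrt{2} \sqrt{a}$ ($w{\left(a \right)} = \sqrt{2 a} = \sqrt{2} \sqrt{a}$)
$P{\left(x \right)} = 2 x \left(- \frac{1}{33} + x\right)$ ($P{\left(x \right)} = 2 x \left(x + \frac{1}{-33}\right) = 2 x \left(x - \frac{1}{33}\right) = 2 x \left(- \frac{1}{33} + x\right)$)
$\left(8831 + P{\left(w{\left(-5 \right)} \right)}\right) - \left(-822\right) 24 = \left(8831 + \frac{2 \sqrt{2} \sqrt{-5} \left(-1 + 33 \sqrt{2} \sqrt{-5}\right)}{33}\right) - \left(-822\right) 24 = \left(8831 + \frac{2 \sqrt{2} i \sqrt{5} \left(-1 + 33 \sqrt{2} i \sqrt{5}\right)}{33}\right) - -19728 = \left(8831 + \frac{2 i \sqrt{10} \left(-1 + 33 i \sqrt{10}\right)}{33}\right) + 19728 = 28559 + \frac{2 i \sqrt{10} \left(-1 + 33 i \sqrt{10}\right)}{33}$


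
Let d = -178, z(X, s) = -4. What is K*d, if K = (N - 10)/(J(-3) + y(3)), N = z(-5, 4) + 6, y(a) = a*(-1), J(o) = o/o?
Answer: -712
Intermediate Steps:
J(o) = 1
y(a) = -a
N = 2 (N = -4 + 6 = 2)
K = 4 (K = (2 - 10)/(1 - 1*3) = -8/(1 - 3) = -8/(-2) = -8*(-1/2) = 4)
K*d = 4*(-178) = -712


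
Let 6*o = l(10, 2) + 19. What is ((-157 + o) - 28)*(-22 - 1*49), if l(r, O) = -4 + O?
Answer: 77603/6 ≈ 12934.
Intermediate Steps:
o = 17/6 (o = ((-4 + 2) + 19)/6 = (-2 + 19)/6 = (1/6)*17 = 17/6 ≈ 2.8333)
((-157 + o) - 28)*(-22 - 1*49) = ((-157 + 17/6) - 28)*(-22 - 1*49) = (-925/6 - 28)*(-22 - 49) = -1093/6*(-71) = 77603/6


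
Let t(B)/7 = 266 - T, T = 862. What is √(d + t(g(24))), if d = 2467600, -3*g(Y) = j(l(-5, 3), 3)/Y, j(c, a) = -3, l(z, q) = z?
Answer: 2*√615857 ≈ 1569.5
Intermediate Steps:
g(Y) = 1/Y (g(Y) = -(-1)/Y = 1/Y)
t(B) = -4172 (t(B) = 7*(266 - 1*862) = 7*(266 - 862) = 7*(-596) = -4172)
√(d + t(g(24))) = √(2467600 - 4172) = √2463428 = 2*√615857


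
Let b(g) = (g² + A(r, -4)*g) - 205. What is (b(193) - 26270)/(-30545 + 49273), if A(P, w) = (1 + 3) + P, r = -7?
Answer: 10195/18728 ≈ 0.54437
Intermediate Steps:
A(P, w) = 4 + P
b(g) = -205 + g² - 3*g (b(g) = (g² + (4 - 7)*g) - 205 = (g² - 3*g) - 205 = -205 + g² - 3*g)
(b(193) - 26270)/(-30545 + 49273) = ((-205 + 193² - 3*193) - 26270)/(-30545 + 49273) = ((-205 + 37249 - 579) - 26270)/18728 = (36465 - 26270)*(1/18728) = 10195*(1/18728) = 10195/18728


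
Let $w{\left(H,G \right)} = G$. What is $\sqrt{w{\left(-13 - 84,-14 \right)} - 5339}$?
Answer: $i \sqrt{5353} \approx 73.164 i$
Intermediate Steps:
$\sqrt{w{\left(-13 - 84,-14 \right)} - 5339} = \sqrt{-14 - 5339} = \sqrt{-5353} = i \sqrt{5353}$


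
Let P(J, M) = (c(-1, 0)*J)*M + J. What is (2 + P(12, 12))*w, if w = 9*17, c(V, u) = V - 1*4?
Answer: -108018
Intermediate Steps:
c(V, u) = -4 + V (c(V, u) = V - 4 = -4 + V)
P(J, M) = J - 5*J*M (P(J, M) = ((-4 - 1)*J)*M + J = (-5*J)*M + J = -5*J*M + J = J - 5*J*M)
w = 153
(2 + P(12, 12))*w = (2 + 12*(1 - 5*12))*153 = (2 + 12*(1 - 60))*153 = (2 + 12*(-59))*153 = (2 - 708)*153 = -706*153 = -108018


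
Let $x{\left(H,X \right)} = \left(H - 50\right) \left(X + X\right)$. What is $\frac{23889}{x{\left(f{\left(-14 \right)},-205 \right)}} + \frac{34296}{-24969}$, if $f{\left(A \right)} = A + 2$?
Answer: $- \frac{2238373}{5160260} \approx -0.43377$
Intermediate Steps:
$f{\left(A \right)} = 2 + A$
$x{\left(H,X \right)} = 2 X \left(-50 + H\right)$ ($x{\left(H,X \right)} = \left(-50 + H\right) 2 X = 2 X \left(-50 + H\right)$)
$\frac{23889}{x{\left(f{\left(-14 \right)},-205 \right)}} + \frac{34296}{-24969} = \frac{23889}{2 \left(-205\right) \left(-50 + \left(2 - 14\right)\right)} + \frac{34296}{-24969} = \frac{23889}{2 \left(-205\right) \left(-50 - 12\right)} + 34296 \left(- \frac{1}{24969}\right) = \frac{23889}{2 \left(-205\right) \left(-62\right)} - \frac{11432}{8323} = \frac{23889}{25420} - \frac{11432}{8323} = - \frac{2238373}{5160260}$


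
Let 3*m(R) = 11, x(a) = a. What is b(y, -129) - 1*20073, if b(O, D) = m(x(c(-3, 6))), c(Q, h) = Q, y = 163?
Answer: -60208/3 ≈ -20069.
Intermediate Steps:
m(R) = 11/3 (m(R) = (⅓)*11 = 11/3)
b(O, D) = 11/3
b(y, -129) - 1*20073 = 11/3 - 1*20073 = 11/3 - 20073 = -60208/3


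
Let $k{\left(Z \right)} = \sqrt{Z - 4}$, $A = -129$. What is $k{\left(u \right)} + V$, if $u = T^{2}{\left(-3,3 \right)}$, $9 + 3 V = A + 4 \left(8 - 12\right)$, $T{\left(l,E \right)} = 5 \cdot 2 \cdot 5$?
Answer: $- \frac{154}{3} + 8 \sqrt{39} \approx -1.3734$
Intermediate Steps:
$T{\left(l,E \right)} = 50$ ($T{\left(l,E \right)} = 10 \cdot 5 = 50$)
$V = - \frac{154}{3}$ ($V = -3 + \frac{-129 + 4 \left(8 - 12\right)}{3} = -3 + \frac{-129 + 4 \left(-4\right)}{3} = -3 + \frac{-129 - 16}{3} = -3 + \frac{1}{3} \left(-145\right) = -3 - \frac{145}{3} = - \frac{154}{3} \approx -51.333$)
$u = 2500$ ($u = 50^{2} = 2500$)
$k{\left(Z \right)} = \sqrt{-4 + Z}$
$k{\left(u \right)} + V = \sqrt{-4 + 2500} - \frac{154}{3} = \sqrt{2496} - \frac{154}{3} = 8 \sqrt{39} - \frac{154}{3} = - \frac{154}{3} + 8 \sqrt{39}$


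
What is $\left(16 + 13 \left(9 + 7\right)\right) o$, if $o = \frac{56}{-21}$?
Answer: $- \frac{1792}{3} \approx -597.33$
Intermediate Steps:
$o = - \frac{8}{3}$ ($o = 56 \left(- \frac{1}{21}\right) = - \frac{8}{3} \approx -2.6667$)
$\left(16 + 13 \left(9 + 7\right)\right) o = \left(16 + 13 \left(9 + 7\right)\right) \left(- \frac{8}{3}\right) = \left(16 + 13 \cdot 16\right) \left(- \frac{8}{3}\right) = \left(16 + 208\right) \left(- \frac{8}{3}\right) = 224 \left(- \frac{8}{3}\right) = - \frac{1792}{3}$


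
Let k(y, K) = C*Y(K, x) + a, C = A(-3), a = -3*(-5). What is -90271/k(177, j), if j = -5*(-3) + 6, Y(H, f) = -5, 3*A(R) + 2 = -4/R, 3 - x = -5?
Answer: -812439/145 ≈ -5603.0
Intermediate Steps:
a = 15
x = 8 (x = 3 - 1*(-5) = 3 + 5 = 8)
A(R) = -⅔ - 4/(3*R) (A(R) = -⅔ + (-4/R)/3 = -⅔ - 4/(3*R))
C = -2/9 (C = (⅔)*(-2 - 1*(-3))/(-3) = (⅔)*(-⅓)*(-2 + 3) = (⅔)*(-⅓)*1 = -2/9 ≈ -0.22222)
j = 21 (j = 15 + 6 = 21)
k(y, K) = 145/9 (k(y, K) = -2/9*(-5) + 15 = 10/9 + 15 = 145/9)
-90271/k(177, j) = -90271/145/9 = -90271*9/145 = -812439/145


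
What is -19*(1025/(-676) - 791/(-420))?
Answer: -35359/5070 ≈ -6.9742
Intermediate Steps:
-19*(1025/(-676) - 791/(-420)) = -19*(1025*(-1/676) - 791*(-1/420)) = -19*(-1025/676 + 113/60) = -19*1861/5070 = -35359/5070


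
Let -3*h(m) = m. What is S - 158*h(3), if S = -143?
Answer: 15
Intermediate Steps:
h(m) = -m/3
S - 158*h(3) = -143 - (-158)*3/3 = -143 - 158*(-1) = -143 + 158 = 15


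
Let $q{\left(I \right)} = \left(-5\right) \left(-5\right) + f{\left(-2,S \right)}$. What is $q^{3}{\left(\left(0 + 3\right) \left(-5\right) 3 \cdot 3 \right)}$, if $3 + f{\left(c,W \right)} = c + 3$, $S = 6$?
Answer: $12167$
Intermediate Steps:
$f{\left(c,W \right)} = c$ ($f{\left(c,W \right)} = -3 + \left(c + 3\right) = -3 + \left(3 + c\right) = c$)
$q{\left(I \right)} = 23$ ($q{\left(I \right)} = \left(-5\right) \left(-5\right) - 2 = 25 - 2 = 23$)
$q^{3}{\left(\left(0 + 3\right) \left(-5\right) 3 \cdot 3 \right)} = 23^{3} = 12167$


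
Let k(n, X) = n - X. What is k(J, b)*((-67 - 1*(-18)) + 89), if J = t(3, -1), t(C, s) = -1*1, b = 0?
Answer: -40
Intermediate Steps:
t(C, s) = -1
J = -1
k(J, b)*((-67 - 1*(-18)) + 89) = (-1 - 1*0)*((-67 - 1*(-18)) + 89) = (-1 + 0)*((-67 + 18) + 89) = -(-49 + 89) = -1*40 = -40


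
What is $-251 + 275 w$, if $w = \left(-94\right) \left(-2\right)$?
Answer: $51449$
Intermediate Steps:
$w = 188$
$-251 + 275 w = -251 + 275 \cdot 188 = -251 + 51700 = 51449$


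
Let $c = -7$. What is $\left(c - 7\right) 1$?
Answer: $-14$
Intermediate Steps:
$\left(c - 7\right) 1 = \left(-7 - 7\right) 1 = \left(-14\right) 1 = -14$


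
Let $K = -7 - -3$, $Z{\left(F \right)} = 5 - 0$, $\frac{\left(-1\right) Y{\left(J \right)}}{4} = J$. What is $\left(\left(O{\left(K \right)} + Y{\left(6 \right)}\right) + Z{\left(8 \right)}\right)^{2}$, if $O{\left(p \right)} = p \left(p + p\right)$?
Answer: $169$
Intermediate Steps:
$Y{\left(J \right)} = - 4 J$
$Z{\left(F \right)} = 5$ ($Z{\left(F \right)} = 5 + 0 = 5$)
$K = -4$ ($K = -7 + 3 = -4$)
$O{\left(p \right)} = 2 p^{2}$ ($O{\left(p \right)} = p 2 p = 2 p^{2}$)
$\left(\left(O{\left(K \right)} + Y{\left(6 \right)}\right) + Z{\left(8 \right)}\right)^{2} = \left(\left(2 \left(-4\right)^{2} - 24\right) + 5\right)^{2} = \left(\left(2 \cdot 16 - 24\right) + 5\right)^{2} = \left(\left(32 - 24\right) + 5\right)^{2} = \left(8 + 5\right)^{2} = 13^{2} = 169$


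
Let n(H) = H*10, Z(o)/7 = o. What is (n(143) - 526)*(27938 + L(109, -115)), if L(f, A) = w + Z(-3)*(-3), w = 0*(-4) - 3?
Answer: 25310192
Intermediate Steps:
Z(o) = 7*o
n(H) = 10*H
w = -3 (w = 0 - 3 = -3)
L(f, A) = 60 (L(f, A) = -3 + (7*(-3))*(-3) = -3 - 21*(-3) = -3 + 63 = 60)
(n(143) - 526)*(27938 + L(109, -115)) = (10*143 - 526)*(27938 + 60) = (1430 - 526)*27998 = 904*27998 = 25310192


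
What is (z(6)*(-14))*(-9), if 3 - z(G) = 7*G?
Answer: -4914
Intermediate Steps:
z(G) = 3 - 7*G
(z(6)*(-14))*(-9) = ((3 - 7*6)*(-14))*(-9) = ((3 - 42)*(-14))*(-9) = -39*(-14)*(-9) = 546*(-9) = -4914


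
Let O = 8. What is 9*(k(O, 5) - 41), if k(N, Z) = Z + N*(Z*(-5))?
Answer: -2124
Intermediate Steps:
k(N, Z) = Z - 5*N*Z (k(N, Z) = Z + N*(-5*Z) = Z - 5*N*Z)
9*(k(O, 5) - 41) = 9*(5*(1 - 5*8) - 41) = 9*(5*(1 - 40) - 41) = 9*(5*(-39) - 41) = 9*(-195 - 41) = 9*(-236) = -2124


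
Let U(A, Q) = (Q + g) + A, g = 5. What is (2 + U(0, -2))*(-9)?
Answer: -45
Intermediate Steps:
U(A, Q) = 5 + A + Q (U(A, Q) = (Q + 5) + A = (5 + Q) + A = 5 + A + Q)
(2 + U(0, -2))*(-9) = (2 + (5 + 0 - 2))*(-9) = (2 + 3)*(-9) = 5*(-9) = -45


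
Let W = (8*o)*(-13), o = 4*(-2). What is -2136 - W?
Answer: -2968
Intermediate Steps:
o = -8
W = 832 (W = (8*(-8))*(-13) = -64*(-13) = 832)
-2136 - W = -2136 - 1*832 = -2136 - 832 = -2968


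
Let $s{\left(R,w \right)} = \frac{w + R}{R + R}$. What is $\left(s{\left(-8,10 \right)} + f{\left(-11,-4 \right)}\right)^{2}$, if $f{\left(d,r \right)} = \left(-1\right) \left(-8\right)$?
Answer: $\frac{3969}{64} \approx 62.016$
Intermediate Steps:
$f{\left(d,r \right)} = 8$
$s{\left(R,w \right)} = \frac{R + w}{2 R}$
$\left(s{\left(-8,10 \right)} + f{\left(-11,-4 \right)}\right)^{2} = \left(\frac{-8 + 10}{2 \left(-8\right)} + 8\right)^{2} = \left(\frac{1}{2} \left(- \frac{1}{8}\right) 2 + 8\right)^{2} = \left(- \frac{1}{8} + 8\right)^{2} = \left(\frac{63}{8}\right)^{2} = \frac{3969}{64}$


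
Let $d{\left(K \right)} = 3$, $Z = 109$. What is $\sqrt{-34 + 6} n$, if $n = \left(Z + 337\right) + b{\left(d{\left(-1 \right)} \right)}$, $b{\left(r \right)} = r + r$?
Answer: $904 i \sqrt{7} \approx 2391.8 i$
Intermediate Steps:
$b{\left(r \right)} = 2 r$
$n = 452$ ($n = \left(109 + 337\right) + 2 \cdot 3 = 446 + 6 = 452$)
$\sqrt{-34 + 6} n = \sqrt{-34 + 6} \cdot 452 = \sqrt{-28} \cdot 452 = 2 i \sqrt{7} \cdot 452 = 904 i \sqrt{7}$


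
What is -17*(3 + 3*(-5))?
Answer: 204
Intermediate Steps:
-17*(3 + 3*(-5)) = -17*(3 - 15) = -17*(-12) = 204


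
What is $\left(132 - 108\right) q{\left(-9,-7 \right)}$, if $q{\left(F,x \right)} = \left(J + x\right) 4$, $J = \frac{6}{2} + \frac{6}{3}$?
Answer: $-192$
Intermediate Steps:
$J = 5$ ($J = 6 \cdot \frac{1}{2} + 6 \cdot \frac{1}{3} = 3 + 2 = 5$)
$q{\left(F,x \right)} = 20 + 4 x$ ($q{\left(F,x \right)} = \left(5 + x\right) 4 = 20 + 4 x$)
$\left(132 - 108\right) q{\left(-9,-7 \right)} = \left(132 - 108\right) \left(20 + 4 \left(-7\right)\right) = 24 \left(20 - 28\right) = 24 \left(-8\right) = -192$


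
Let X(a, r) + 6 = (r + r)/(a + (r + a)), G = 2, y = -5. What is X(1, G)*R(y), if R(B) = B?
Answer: 25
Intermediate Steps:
X(a, r) = -6 + 2*r/(r + 2*a) (X(a, r) = -6 + (r + r)/(a + (r + a)) = -6 + (2*r)/(a + (a + r)) = -6 + (2*r)/(r + 2*a) = -6 + 2*r/(r + 2*a))
X(1, G)*R(y) = (4*(-1*2 - 3*1)/(2 + 2*1))*(-5) = (4*(-2 - 3)/(2 + 2))*(-5) = (4*(-5)/4)*(-5) = (4*(¼)*(-5))*(-5) = -5*(-5) = 25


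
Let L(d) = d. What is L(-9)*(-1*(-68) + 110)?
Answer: -1602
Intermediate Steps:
L(-9)*(-1*(-68) + 110) = -9*(-1*(-68) + 110) = -9*(68 + 110) = -9*178 = -1602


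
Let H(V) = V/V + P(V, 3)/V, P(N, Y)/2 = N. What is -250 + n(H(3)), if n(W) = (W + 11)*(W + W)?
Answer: -166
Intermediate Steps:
P(N, Y) = 2*N
H(V) = 3 (H(V) = V/V + (2*V)/V = 1 + 2 = 3)
n(W) = 2*W*(11 + W) (n(W) = (11 + W)*(2*W) = 2*W*(11 + W))
-250 + n(H(3)) = -250 + 2*3*(11 + 3) = -250 + 2*3*14 = -250 + 84 = -166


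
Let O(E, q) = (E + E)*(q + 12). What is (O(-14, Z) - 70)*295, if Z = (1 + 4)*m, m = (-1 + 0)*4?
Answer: 45430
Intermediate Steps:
m = -4 (m = -1*4 = -4)
Z = -20 (Z = (1 + 4)*(-4) = 5*(-4) = -20)
O(E, q) = 2*E*(12 + q) (O(E, q) = (2*E)*(12 + q) = 2*E*(12 + q))
(O(-14, Z) - 70)*295 = (2*(-14)*(12 - 20) - 70)*295 = (2*(-14)*(-8) - 70)*295 = (224 - 70)*295 = 154*295 = 45430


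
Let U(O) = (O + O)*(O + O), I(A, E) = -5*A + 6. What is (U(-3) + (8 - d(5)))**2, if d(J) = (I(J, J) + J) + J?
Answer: 2809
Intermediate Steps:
I(A, E) = 6 - 5*A
U(O) = 4*O**2 (U(O) = (2*O)*(2*O) = 4*O**2)
d(J) = 6 - 3*J (d(J) = ((6 - 5*J) + J) + J = (6 - 4*J) + J = 6 - 3*J)
(U(-3) + (8 - d(5)))**2 = (4*(-3)**2 + (8 - (6 - 3*5)))**2 = (4*9 + (8 - (6 - 15)))**2 = (36 + (8 - 1*(-9)))**2 = (36 + (8 + 9))**2 = (36 + 17)**2 = 53**2 = 2809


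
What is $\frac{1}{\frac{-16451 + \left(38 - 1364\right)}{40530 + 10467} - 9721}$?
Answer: $- \frac{50997}{495759614} \approx -0.00010287$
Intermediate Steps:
$\frac{1}{\frac{-16451 + \left(38 - 1364\right)}{40530 + 10467} - 9721} = \frac{1}{\frac{-16451 + \left(38 - 1364\right)}{50997} - 9721} = \frac{1}{\left(-16451 - 1326\right) \frac{1}{50997} - 9721} = \frac{1}{\left(-17777\right) \frac{1}{50997} - 9721} = \frac{1}{- \frac{17777}{50997} - 9721} = \frac{1}{- \frac{495759614}{50997}} = - \frac{50997}{495759614}$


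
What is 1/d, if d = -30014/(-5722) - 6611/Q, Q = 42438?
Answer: 11037738/56177545 ≈ 0.19648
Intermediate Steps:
d = 56177545/11037738 (d = -30014/(-5722) - 6611/42438 = -30014*(-1/5722) - 6611*1/42438 = 15007/2861 - 601/3858 = 56177545/11037738 ≈ 5.0896)
1/d = 1/(56177545/11037738) = 11037738/56177545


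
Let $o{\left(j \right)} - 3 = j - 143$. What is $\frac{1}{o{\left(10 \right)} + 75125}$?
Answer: $\frac{1}{74995} \approx 1.3334 \cdot 10^{-5}$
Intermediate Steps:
$o{\left(j \right)} = -140 + j$ ($o{\left(j \right)} = 3 + \left(j - 143\right) = 3 + \left(-143 + j\right) = -140 + j$)
$\frac{1}{o{\left(10 \right)} + 75125} = \frac{1}{\left(-140 + 10\right) + 75125} = \frac{1}{-130 + 75125} = \frac{1}{74995}$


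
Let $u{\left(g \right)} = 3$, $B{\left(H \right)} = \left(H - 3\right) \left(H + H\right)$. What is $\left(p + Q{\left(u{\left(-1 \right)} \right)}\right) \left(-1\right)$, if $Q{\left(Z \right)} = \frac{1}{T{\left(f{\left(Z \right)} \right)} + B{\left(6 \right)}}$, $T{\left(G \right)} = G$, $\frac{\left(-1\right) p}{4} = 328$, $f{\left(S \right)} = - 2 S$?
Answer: $\frac{39359}{30} \approx 1312.0$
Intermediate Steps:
$B{\left(H \right)} = 2 H \left(-3 + H\right)$ ($B{\left(H \right)} = \left(-3 + H\right) 2 H = 2 H \left(-3 + H\right)$)
$p = -1312$ ($p = \left(-4\right) 328 = -1312$)
$Q{\left(Z \right)} = \frac{1}{36 - 2 Z}$ ($Q{\left(Z \right)} = \frac{1}{- 2 Z + 2 \cdot 6 \left(-3 + 6\right)} = \frac{1}{- 2 Z + 2 \cdot 6 \cdot 3} = \frac{1}{- 2 Z + 36} = \frac{1}{36 - 2 Z}$)
$\left(p + Q{\left(u{\left(-1 \right)} \right)}\right) \left(-1\right) = \left(-1312 - \frac{1}{-36 + 2 \cdot 3}\right) \left(-1\right) = \left(-1312 - \frac{1}{-36 + 6}\right) \left(-1\right) = \left(-1312 - \frac{1}{-30}\right) \left(-1\right) = \left(-1312 - - \frac{1}{30}\right) \left(-1\right) = \left(-1312 + \frac{1}{30}\right) \left(-1\right) = \left(- \frac{39359}{30}\right) \left(-1\right) = \frac{39359}{30}$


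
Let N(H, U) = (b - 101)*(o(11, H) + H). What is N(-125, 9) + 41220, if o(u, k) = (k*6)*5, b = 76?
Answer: 138095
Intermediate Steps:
o(u, k) = 30*k (o(u, k) = (6*k)*5 = 30*k)
N(H, U) = -775*H (N(H, U) = (76 - 101)*(30*H + H) = -775*H)
N(-125, 9) + 41220 = -775*(-125) + 41220 = 96875 + 41220 = 138095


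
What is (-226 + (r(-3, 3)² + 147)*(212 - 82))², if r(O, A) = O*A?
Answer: 865183396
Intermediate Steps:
r(O, A) = A*O
(-226 + (r(-3, 3)² + 147)*(212 - 82))² = (-226 + ((3*(-3))² + 147)*(212 - 82))² = (-226 + ((-9)² + 147)*130)² = (-226 + (81 + 147)*130)² = (-226 + 228*130)² = (-226 + 29640)² = 29414² = 865183396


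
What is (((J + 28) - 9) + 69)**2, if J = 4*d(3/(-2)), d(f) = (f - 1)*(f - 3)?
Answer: 17689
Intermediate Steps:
d(f) = (-1 + f)*(-3 + f)
J = 45 (J = 4*(3 + (3/(-2))**2 - 12/(-2)) = 4*(3 + (3*(-1/2))**2 - 12*(-1)/2) = 4*(3 + (-3/2)**2 - 4*(-3/2)) = 4*(3 + 9/4 + 6) = 4*(45/4) = 45)
(((J + 28) - 9) + 69)**2 = (((45 + 28) - 9) + 69)**2 = ((73 - 9) + 69)**2 = (64 + 69)**2 = 133**2 = 17689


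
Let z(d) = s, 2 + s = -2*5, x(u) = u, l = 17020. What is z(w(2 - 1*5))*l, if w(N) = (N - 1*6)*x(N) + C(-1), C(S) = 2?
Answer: -204240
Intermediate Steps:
s = -12 (s = -2 - 2*5 = -2 - 10 = -12)
w(N) = 2 + N*(-6 + N) (w(N) = (N - 1*6)*N + 2 = (N - 6)*N + 2 = (-6 + N)*N + 2 = N*(-6 + N) + 2 = 2 + N*(-6 + N))
z(d) = -12
z(w(2 - 1*5))*l = -12*17020 = -204240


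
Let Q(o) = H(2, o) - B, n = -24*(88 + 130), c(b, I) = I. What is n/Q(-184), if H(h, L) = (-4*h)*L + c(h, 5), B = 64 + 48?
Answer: -1744/455 ≈ -3.8330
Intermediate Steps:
B = 112
n = -5232 (n = -24*218 = -5232)
H(h, L) = 5 - 4*L*h (H(h, L) = (-4*h)*L + 5 = -4*L*h + 5 = 5 - 4*L*h)
Q(o) = -107 - 8*o (Q(o) = (5 - 4*o*2) - 1*112 = (5 - 8*o) - 112 = -107 - 8*o)
n/Q(-184) = -5232/(-107 - 8*(-184)) = -5232/(-107 + 1472) = -5232/1365 = -5232*1/1365 = -1744/455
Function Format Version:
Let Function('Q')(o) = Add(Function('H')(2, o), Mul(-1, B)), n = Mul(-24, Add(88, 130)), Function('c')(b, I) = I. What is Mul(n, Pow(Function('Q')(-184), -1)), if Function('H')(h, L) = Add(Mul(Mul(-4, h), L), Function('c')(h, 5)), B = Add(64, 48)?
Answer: Rational(-1744, 455) ≈ -3.8330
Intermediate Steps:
B = 112
n = -5232 (n = Mul(-24, 218) = -5232)
Function('H')(h, L) = Add(5, Mul(-4, L, h)) (Function('H')(h, L) = Add(Mul(Mul(-4, h), L), 5) = Add(Mul(-4, L, h), 5) = Add(5, Mul(-4, L, h)))
Function('Q')(o) = Add(-107, Mul(-8, o)) (Function('Q')(o) = Add(Add(5, Mul(-4, o, 2)), Mul(-1, 112)) = Add(Add(5, Mul(-8, o)), -112) = Add(-107, Mul(-8, o)))
Mul(n, Pow(Function('Q')(-184), -1)) = Mul(-5232, Pow(Add(-107, Mul(-8, -184)), -1)) = Mul(-5232, Pow(Add(-107, 1472), -1)) = Mul(-5232, Pow(1365, -1)) = Mul(-5232, Rational(1, 1365)) = Rational(-1744, 455)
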